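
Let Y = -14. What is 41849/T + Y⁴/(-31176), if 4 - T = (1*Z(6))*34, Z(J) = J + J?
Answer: -165025561/1574388 ≈ -104.82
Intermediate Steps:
Z(J) = 2*J
T = -404 (T = 4 - 1*(2*6)*34 = 4 - 1*12*34 = 4 - 12*34 = 4 - 1*408 = 4 - 408 = -404)
41849/T + Y⁴/(-31176) = 41849/(-404) + (-14)⁴/(-31176) = 41849*(-1/404) + 38416*(-1/31176) = -41849/404 - 4802/3897 = -165025561/1574388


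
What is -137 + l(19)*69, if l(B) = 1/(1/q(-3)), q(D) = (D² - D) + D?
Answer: 484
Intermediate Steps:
q(D) = D²
l(B) = 9 (l(B) = 1/(1/((-3)²)) = 1/(1/9) = 1/(⅑) = 9)
-137 + l(19)*69 = -137 + 9*69 = -137 + 621 = 484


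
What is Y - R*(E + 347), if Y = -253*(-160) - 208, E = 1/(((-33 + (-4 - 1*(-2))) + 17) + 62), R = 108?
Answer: 30729/11 ≈ 2793.5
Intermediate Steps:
E = 1/44 (E = 1/(((-33 + (-4 + 2)) + 17) + 62) = 1/(((-33 - 2) + 17) + 62) = 1/((-35 + 17) + 62) = 1/(-18 + 62) = 1/44 ≈ 0.022727)
Y = 40272 (Y = 40480 - 208 = 40272)
Y - R*(E + 347) = 40272 - 108*(1/44 + 347) = 40272 - 108*15269/44 = 40272 - 1*412263/11 = 40272 - 412263/11 = 30729/11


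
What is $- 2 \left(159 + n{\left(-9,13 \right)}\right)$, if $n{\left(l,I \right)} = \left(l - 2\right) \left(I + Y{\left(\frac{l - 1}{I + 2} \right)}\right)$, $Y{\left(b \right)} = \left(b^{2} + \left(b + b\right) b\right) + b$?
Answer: $- \frac{52}{3} \approx -17.333$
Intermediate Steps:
$Y{\left(b \right)} = b + 3 b^{2}$ ($Y{\left(b \right)} = \left(b^{2} + 2 b b\right) + b = \left(b^{2} + 2 b^{2}\right) + b = 3 b^{2} + b = b + 3 b^{2}$)
$n{\left(l,I \right)} = \left(-2 + l\right) \left(I + \frac{\left(1 + \frac{3 \left(-1 + l\right)}{2 + I}\right) \left(-1 + l\right)}{2 + I}\right)$ ($n{\left(l,I \right)} = \left(l - 2\right) \left(I + \frac{l - 1}{I + 2} \left(1 + 3 \frac{l - 1}{I + 2}\right)\right) = \left(-2 + l\right) \left(I + \frac{-1 + l}{2 + I} \left(1 + 3 \frac{-1 + l}{2 + I}\right)\right) = \left(-2 + l\right) \left(I + \frac{-1 + l}{2 + I} \left(1 + \frac{3 \left(-1 + l\right)}{2 + I}\right)\right) = \left(-2 + l\right) \left(I + \frac{\left(1 + \frac{3 \left(-1 + l\right)}{2 + I}\right) \left(-1 + l\right)}{2 + I}\right)$)
$- 2 \left(159 + n{\left(-9,13 \right)}\right) = - 2 \left(159 + \frac{- 2 \left(-1 - 9\right) \left(-1 + 13 + 3 \left(-9\right)\right) + 13 \left(2 + 13\right)^{2} \left(-2 - 9\right) - 9 \left(-1 - 9\right) \left(-1 + 13 + 3 \left(-9\right)\right)}{\left(2 + 13\right)^{2}}\right) = - 2 \left(159 + \frac{\left(-2\right) \left(-10\right) \left(-1 + 13 - 27\right) + 13 \cdot 15^{2} \left(-11\right) - - 90 \left(-1 + 13 - 27\right)}{225}\right) = - 2 \left(159 + \frac{\left(-2\right) \left(-10\right) \left(-15\right) + 13 \cdot 225 \left(-11\right) - \left(-90\right) \left(-15\right)}{225}\right) = - 2 \left(159 + \frac{-300 - 32175 - 1350}{225}\right) = - 2 \left(159 + \frac{1}{225} \left(-33825\right)\right) = - 2 \left(159 - \frac{451}{3}\right) = \left(-2\right) \frac{26}{3} = - \frac{52}{3}$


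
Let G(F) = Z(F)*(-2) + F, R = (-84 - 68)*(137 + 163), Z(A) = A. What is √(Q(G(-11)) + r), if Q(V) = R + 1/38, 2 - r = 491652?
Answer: I*√775788962/38 ≈ 732.97*I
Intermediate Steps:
r = -491650 (r = 2 - 1*491652 = 2 - 491652 = -491650)
R = -45600 (R = -152*300 = -45600)
G(F) = -F (G(F) = F*(-2) + F = -2*F + F = -F)
Q(V) = -1732799/38 (Q(V) = -45600 + 1/38 = -1732799/38)
√(Q(G(-11)) + r) = √(-1732799/38 - 491650) = √(-20415499/38) = I*√775788962/38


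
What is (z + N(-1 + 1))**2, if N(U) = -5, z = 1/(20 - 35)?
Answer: 5776/225 ≈ 25.671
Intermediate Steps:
z = -1/15 (z = 1/(-15) = -1/15 ≈ -0.066667)
(z + N(-1 + 1))**2 = (-1/15 - 5)**2 = (-76/15)**2 = 5776/225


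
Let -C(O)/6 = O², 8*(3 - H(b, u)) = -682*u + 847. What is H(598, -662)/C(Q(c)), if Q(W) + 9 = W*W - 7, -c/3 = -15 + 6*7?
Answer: 150769/685392400 ≈ 0.00021997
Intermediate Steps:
H(b, u) = -823/8 + 341*u/4 (H(b, u) = 3 - (-682*u + 847)/8 = 3 - (847 - 682*u)/8 = 3 + (-847/8 + 341*u/4) = -823/8 + 341*u/4)
c = -81 (c = -3*(-15 + 6*7) = -3*(-15 + 42) = -3*27 = -81)
Q(W) = -16 + W² (Q(W) = -9 + (W*W - 7) = -9 + (W² - 7) = -9 + (-7 + W²) = -16 + W²)
C(O) = -6*O²
H(598, -662)/C(Q(c)) = (-823/8 + (341/4)*(-662))/((-6*(-16 + (-81)²)²)) = (-823/8 - 112871/2)/((-6*(-16 + 6561)²)) = -452307/(8*((-6*6545²))) = -452307/(8*((-6*42837025))) = -452307/8/(-257022150) = -452307/8*(-1/257022150) = 150769/685392400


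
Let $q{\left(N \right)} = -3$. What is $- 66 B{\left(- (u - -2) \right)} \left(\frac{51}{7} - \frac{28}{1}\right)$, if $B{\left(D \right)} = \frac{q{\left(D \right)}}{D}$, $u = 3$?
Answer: $\frac{5742}{7} \approx 820.29$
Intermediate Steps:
$B{\left(D \right)} = - \frac{3}{D}$
$- 66 B{\left(- (u - -2) \right)} \left(\frac{51}{7} - \frac{28}{1}\right) = - 66 \left(- \frac{3}{\left(-1\right) \left(3 - -2\right)}\right) \left(\frac{51}{7} - \frac{28}{1}\right) = - 66 \left(- \frac{3}{\left(-1\right) \left(3 + 2\right)}\right) \left(51 \cdot \frac{1}{7} - 28\right) = - 66 \left(- \frac{3}{\left(-1\right) 5}\right) \left(\frac{51}{7} - 28\right) = - 66 \left(- \frac{3}{-5}\right) \left(- \frac{145}{7}\right) = - 66 \left(\left(-3\right) \left(- \frac{1}{5}\right)\right) \left(- \frac{145}{7}\right) = \left(-66\right) \frac{3}{5} \left(- \frac{145}{7}\right) = \left(- \frac{198}{5}\right) \left(- \frac{145}{7}\right) = \frac{5742}{7}$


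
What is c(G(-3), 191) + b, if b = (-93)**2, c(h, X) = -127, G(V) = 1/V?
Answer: 8522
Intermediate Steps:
b = 8649
c(G(-3), 191) + b = -127 + 8649 = 8522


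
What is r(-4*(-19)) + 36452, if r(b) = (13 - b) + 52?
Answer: 36441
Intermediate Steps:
r(b) = 65 - b
r(-4*(-19)) + 36452 = (65 - (-4)*(-19)) + 36452 = (65 - 1*76) + 36452 = (65 - 76) + 36452 = -11 + 36452 = 36441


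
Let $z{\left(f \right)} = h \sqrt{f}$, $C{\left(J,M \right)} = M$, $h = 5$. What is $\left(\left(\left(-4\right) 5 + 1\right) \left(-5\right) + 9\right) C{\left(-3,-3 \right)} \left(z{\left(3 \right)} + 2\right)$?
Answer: $-624 - 1560 \sqrt{3} \approx -3326.0$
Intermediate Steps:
$z{\left(f \right)} = 5 \sqrt{f}$
$\left(\left(\left(-4\right) 5 + 1\right) \left(-5\right) + 9\right) C{\left(-3,-3 \right)} \left(z{\left(3 \right)} + 2\right) = \left(\left(\left(-4\right) 5 + 1\right) \left(-5\right) + 9\right) \left(- 3 \left(5 \sqrt{3} + 2\right)\right) = \left(\left(-20 + 1\right) \left(-5\right) + 9\right) \left(- 3 \left(2 + 5 \sqrt{3}\right)\right) = \left(\left(-19\right) \left(-5\right) + 9\right) \left(-6 - 15 \sqrt{3}\right) = \left(95 + 9\right) \left(-6 - 15 \sqrt{3}\right) = 104 \left(-6 - 15 \sqrt{3}\right) = -624 - 1560 \sqrt{3}$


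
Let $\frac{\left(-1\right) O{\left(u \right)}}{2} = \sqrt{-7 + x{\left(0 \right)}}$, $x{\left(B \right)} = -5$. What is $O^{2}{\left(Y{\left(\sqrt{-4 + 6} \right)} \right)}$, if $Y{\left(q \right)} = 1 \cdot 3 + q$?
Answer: $-48$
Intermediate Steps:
$Y{\left(q \right)} = 3 + q$
$O{\left(u \right)} = - 4 i \sqrt{3}$ ($O{\left(u \right)} = - 2 \sqrt{-7 - 5} = - 2 \sqrt{-12} = - 2 \cdot 2 i \sqrt{3} = - 4 i \sqrt{3}$)
$O^{2}{\left(Y{\left(\sqrt{-4 + 6} \right)} \right)} = \left(- 4 i \sqrt{3}\right)^{2} = -48$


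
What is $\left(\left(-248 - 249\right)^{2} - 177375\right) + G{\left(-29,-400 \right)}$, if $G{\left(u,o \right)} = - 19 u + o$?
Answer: $69785$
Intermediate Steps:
$G{\left(u,o \right)} = o - 19 u$
$\left(\left(-248 - 249\right)^{2} - 177375\right) + G{\left(-29,-400 \right)} = \left(\left(-248 - 249\right)^{2} - 177375\right) - -151 = \left(\left(-497\right)^{2} - 177375\right) + \left(-400 + 551\right) = \left(247009 - 177375\right) + 151 = 69634 + 151 = 69785$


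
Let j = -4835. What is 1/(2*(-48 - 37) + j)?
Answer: -1/5005 ≈ -0.00019980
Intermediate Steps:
1/(2*(-48 - 37) + j) = 1/(2*(-48 - 37) - 4835) = 1/(2*(-85) - 4835) = 1/(-170 - 4835) = 1/(-5005) = -1/5005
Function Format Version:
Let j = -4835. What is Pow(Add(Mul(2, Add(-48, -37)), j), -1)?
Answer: Rational(-1, 5005) ≈ -0.00019980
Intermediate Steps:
Pow(Add(Mul(2, Add(-48, -37)), j), -1) = Pow(Add(Mul(2, Add(-48, -37)), -4835), -1) = Pow(Add(Mul(2, -85), -4835), -1) = Pow(Add(-170, -4835), -1) = Pow(-5005, -1) = Rational(-1, 5005)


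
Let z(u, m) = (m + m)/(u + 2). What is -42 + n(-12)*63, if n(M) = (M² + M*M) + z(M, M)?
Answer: 91266/5 ≈ 18253.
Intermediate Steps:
z(u, m) = 2*m/(2 + u) (z(u, m) = (2*m)/(2 + u) = 2*m/(2 + u))
n(M) = 2*M² + 2*M/(2 + M) (n(M) = (M² + M*M) + 2*M/(2 + M) = (M² + M²) + 2*M/(2 + M) = 2*M² + 2*M/(2 + M))
-42 + n(-12)*63 = -42 + (2*(-12)*(1 - 12*(2 - 12))/(2 - 12))*63 = -42 + (2*(-12)*(1 - 12*(-10))/(-10))*63 = -42 + (2*(-12)*(-⅒)*(1 + 120))*63 = -42 + (2*(-12)*(-⅒)*121)*63 = -42 + (1452/5)*63 = -42 + 91476/5 = 91266/5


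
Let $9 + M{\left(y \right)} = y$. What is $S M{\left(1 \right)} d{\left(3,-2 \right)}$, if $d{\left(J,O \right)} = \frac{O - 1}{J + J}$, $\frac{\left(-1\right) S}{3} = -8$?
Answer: $96$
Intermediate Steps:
$S = 24$ ($S = \left(-3\right) \left(-8\right) = 24$)
$d{\left(J,O \right)} = \frac{-1 + O}{2 J}$
$M{\left(y \right)} = -9 + y$
$S M{\left(1 \right)} d{\left(3,-2 \right)} = 24 \left(-9 + 1\right) \frac{-1 - 2}{2 \cdot 3} = 24 \left(-8\right) \frac{1}{2} \cdot \frac{1}{3} \left(-3\right) = \left(-192\right) \left(- \frac{1}{2}\right) = 96$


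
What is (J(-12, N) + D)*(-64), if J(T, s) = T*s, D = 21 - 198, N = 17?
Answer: 24384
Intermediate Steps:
D = -177
(J(-12, N) + D)*(-64) = (-12*17 - 177)*(-64) = (-204 - 177)*(-64) = -381*(-64) = 24384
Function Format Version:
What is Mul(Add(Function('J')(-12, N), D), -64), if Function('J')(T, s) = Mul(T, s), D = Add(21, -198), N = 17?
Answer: 24384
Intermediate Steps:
D = -177
Mul(Add(Function('J')(-12, N), D), -64) = Mul(Add(Mul(-12, 17), -177), -64) = Mul(Add(-204, -177), -64) = Mul(-381, -64) = 24384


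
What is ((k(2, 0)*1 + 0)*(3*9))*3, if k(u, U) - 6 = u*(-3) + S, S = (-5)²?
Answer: 2025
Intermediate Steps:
S = 25
k(u, U) = 31 - 3*u (k(u, U) = 6 + (u*(-3) + 25) = 6 + (-3*u + 25) = 6 + (25 - 3*u) = 31 - 3*u)
((k(2, 0)*1 + 0)*(3*9))*3 = (((31 - 3*2)*1 + 0)*(3*9))*3 = (((31 - 6)*1 + 0)*27)*3 = ((25*1 + 0)*27)*3 = ((25 + 0)*27)*3 = (25*27)*3 = 675*3 = 2025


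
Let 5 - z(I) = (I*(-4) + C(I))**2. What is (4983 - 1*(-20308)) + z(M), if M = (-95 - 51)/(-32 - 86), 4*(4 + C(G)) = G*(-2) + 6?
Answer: 87828800/3481 ≈ 25231.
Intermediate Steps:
C(G) = -5/2 - G/2 (C(G) = -4 + (G*(-2) + 6)/4 = -4 + (-2*G + 6)/4 = -4 + (6 - 2*G)/4 = -4 + (3/2 - G/2) = -5/2 - G/2)
M = 73/59 (M = -146/(-118) = -146*(-1/118) = 73/59 ≈ 1.2373)
z(I) = 5 - (-5/2 - 9*I/2)**2 (z(I) = 5 - (I*(-4) + (-5/2 - I/2))**2 = 5 - (-4*I + (-5/2 - I/2))**2 = 5 - (-5/2 - 9*I/2)**2)
(4983 - 1*(-20308)) + z(M) = (4983 - 1*(-20308)) + (5 - (5 + 9*(73/59))**2/4) = (4983 + 20308) + (5 - (5 + 657/59)**2/4) = 25291 + (5 - (952/59)**2/4) = 25291 + (5 - 1/4*906304/3481) = 25291 + (5 - 226576/3481) = 25291 - 209171/3481 = 87828800/3481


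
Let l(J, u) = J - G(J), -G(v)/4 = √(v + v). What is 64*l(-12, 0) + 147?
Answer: -621 + 512*I*√6 ≈ -621.0 + 1254.1*I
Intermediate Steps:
G(v) = -4*√2*√v (G(v) = -4*√(v + v) = -4*√2*√v)
l(J, u) = J + 4*√2*√J (l(J, u) = J - (-4)*√2*√J = J + 4*√2*√J)
64*l(-12, 0) + 147 = 64*(-12 + 4*√2*√(-12)) + 147 = 64*(-12 + 4*√2*(2*I*√3)) + 147 = 64*(-12 + 8*I*√6) + 147 = (-768 + 512*I*√6) + 147 = -621 + 512*I*√6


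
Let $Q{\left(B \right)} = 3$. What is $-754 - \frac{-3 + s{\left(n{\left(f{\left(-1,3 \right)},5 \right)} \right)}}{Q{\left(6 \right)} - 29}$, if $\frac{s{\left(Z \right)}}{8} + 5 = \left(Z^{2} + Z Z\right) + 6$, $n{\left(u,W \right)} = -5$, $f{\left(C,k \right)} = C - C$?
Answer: $- \frac{19199}{26} \approx -738.42$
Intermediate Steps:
$f{\left(C,k \right)} = 0$
$s{\left(Z \right)} = 8 + 16 Z^{2}$ ($s{\left(Z \right)} = -40 + 8 \left(\left(Z^{2} + Z Z\right) + 6\right) = -40 + 8 \left(\left(Z^{2} + Z^{2}\right) + 6\right) = -40 + 8 \left(2 Z^{2} + 6\right) = -40 + 8 \left(6 + 2 Z^{2}\right) = -40 + \left(48 + 16 Z^{2}\right) = 8 + 16 Z^{2}$)
$-754 - \frac{-3 + s{\left(n{\left(f{\left(-1,3 \right)},5 \right)} \right)}}{Q{\left(6 \right)} - 29} = -754 - \frac{-3 + \left(8 + 16 \left(-5\right)^{2}\right)}{3 - 29} = -754 - \frac{-3 + \left(8 + 16 \cdot 25\right)}{-26} = -754 - - \frac{-3 + \left(8 + 400\right)}{26} = -754 - - \frac{-3 + 408}{26} = -754 - \left(- \frac{1}{26}\right) 405 = -754 - - \frac{405}{26} = -754 + \frac{405}{26} = - \frac{19199}{26}$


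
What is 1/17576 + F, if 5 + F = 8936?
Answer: 156971257/17576 ≈ 8931.0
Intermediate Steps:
F = 8931 (F = -5 + 8936 = 8931)
1/17576 + F = 1/17576 + 8931 = 156971257/17576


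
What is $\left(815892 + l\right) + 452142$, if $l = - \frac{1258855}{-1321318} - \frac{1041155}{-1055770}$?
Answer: $\frac{88446007919471544}{69750395243} \approx 1.268 \cdot 10^{6}$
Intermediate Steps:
$l = \frac{135237909282}{69750395243}$ ($l = \left(-1258855\right) \left(- \frac{1}{1321318}\right) - - \frac{208231}{211154} = \frac{1258855}{1321318} + \frac{208231}{211154} = \frac{135237909282}{69750395243} \approx 1.9389$)
$\left(815892 + l\right) + 452142 = \left(815892 + \frac{135237909282}{69750395243}\right) + 452142 = \frac{56908924713511038}{69750395243} + 452142 = \frac{88446007919471544}{69750395243}$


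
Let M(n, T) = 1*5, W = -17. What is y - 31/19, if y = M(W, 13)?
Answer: 64/19 ≈ 3.3684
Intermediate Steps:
M(n, T) = 5
y = 5
y - 31/19 = 5 - 31/19 = 64/19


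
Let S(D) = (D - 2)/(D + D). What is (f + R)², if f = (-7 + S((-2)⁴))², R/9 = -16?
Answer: 667653921/65536 ≈ 10188.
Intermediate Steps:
S(D) = (-2 + D)/(2*D) (S(D) = (-2 + D)/((2*D)) = (-2 + D)*(1/(2*D)) = (-2 + D)/(2*D))
R = -144 (R = 9*(-16) = -144)
f = 11025/256 (f = (-7 + (-2 + (-2)⁴)/(2*((-2)⁴)))² = (-7 + (½)*(-2 + 16)/16)² = (-7 + (½)*(1/16)*14)² = (-7 + 7/16)² = (-105/16)² = 11025/256 ≈ 43.066)
(f + R)² = (11025/256 - 144)² = (-25839/256)² = 667653921/65536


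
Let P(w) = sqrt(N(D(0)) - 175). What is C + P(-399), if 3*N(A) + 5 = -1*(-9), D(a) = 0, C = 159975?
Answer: 159975 + I*sqrt(1563)/3 ≈ 1.5998e+5 + 13.178*I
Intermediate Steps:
N(A) = 4/3 (N(A) = -5/3 + (-1*(-9))/3 = -5/3 + (1/3)*9 = -5/3 + 3 = 4/3)
P(w) = I*sqrt(1563)/3 (P(w) = sqrt(4/3 - 175) = sqrt(-521/3) = I*sqrt(1563)/3)
C + P(-399) = 159975 + I*sqrt(1563)/3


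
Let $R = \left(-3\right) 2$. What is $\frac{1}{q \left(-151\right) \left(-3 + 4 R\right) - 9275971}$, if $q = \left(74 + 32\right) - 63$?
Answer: $- \frac{1}{9100660} \approx -1.0988 \cdot 10^{-7}$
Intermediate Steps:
$q = 43$ ($q = 106 - 63 = 43$)
$R = -6$
$\frac{1}{q \left(-151\right) \left(-3 + 4 R\right) - 9275971} = \frac{1}{43 \left(-151\right) \left(-3 + 4 \left(-6\right)\right) - 9275971} = \frac{1}{- 6493 \left(-3 - 24\right) - 9275971} = \frac{1}{\left(-6493\right) \left(-27\right) - 9275971} = \frac{1}{175311 - 9275971} = \frac{1}{-9100660} = - \frac{1}{9100660}$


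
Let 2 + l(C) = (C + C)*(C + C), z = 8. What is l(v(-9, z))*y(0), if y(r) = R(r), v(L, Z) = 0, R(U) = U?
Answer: 0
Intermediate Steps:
y(r) = r
l(C) = -2 + 4*C² (l(C) = -2 + (C + C)*(C + C) = -2 + (2*C)*(2*C) = -2 + 4*C²)
l(v(-9, z))*y(0) = (-2 + 4*0²)*0 = (-2 + 4*0)*0 = (-2 + 0)*0 = -2*0 = 0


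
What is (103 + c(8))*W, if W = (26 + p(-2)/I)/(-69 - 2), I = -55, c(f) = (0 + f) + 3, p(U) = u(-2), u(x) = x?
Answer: -163248/3905 ≈ -41.805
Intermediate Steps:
p(U) = -2
c(f) = 3 + f (c(f) = f + 3 = 3 + f)
W = -1432/3905 (W = (26 - 2/(-55))/(-69 - 2) = (26 - 2*(-1/55))/(-71) = (26 + 2/55)*(-1/71) = (1432/55)*(-1/71) = -1432/3905 ≈ -0.36671)
(103 + c(8))*W = (103 + (3 + 8))*(-1432/3905) = (103 + 11)*(-1432/3905) = 114*(-1432/3905) = -163248/3905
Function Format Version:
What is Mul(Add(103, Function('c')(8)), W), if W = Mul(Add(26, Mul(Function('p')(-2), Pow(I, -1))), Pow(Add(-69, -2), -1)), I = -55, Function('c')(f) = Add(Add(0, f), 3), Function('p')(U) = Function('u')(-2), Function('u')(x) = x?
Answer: Rational(-163248, 3905) ≈ -41.805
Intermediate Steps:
Function('p')(U) = -2
Function('c')(f) = Add(3, f) (Function('c')(f) = Add(f, 3) = Add(3, f))
W = Rational(-1432, 3905) (W = Mul(Add(26, Mul(-2, Pow(-55, -1))), Pow(Add(-69, -2), -1)) = Mul(Add(26, Mul(-2, Rational(-1, 55))), Pow(-71, -1)) = Mul(Add(26, Rational(2, 55)), Rational(-1, 71)) = Mul(Rational(1432, 55), Rational(-1, 71)) = Rational(-1432, 3905) ≈ -0.36671)
Mul(Add(103, Function('c')(8)), W) = Mul(Add(103, Add(3, 8)), Rational(-1432, 3905)) = Mul(Add(103, 11), Rational(-1432, 3905)) = Mul(114, Rational(-1432, 3905)) = Rational(-163248, 3905)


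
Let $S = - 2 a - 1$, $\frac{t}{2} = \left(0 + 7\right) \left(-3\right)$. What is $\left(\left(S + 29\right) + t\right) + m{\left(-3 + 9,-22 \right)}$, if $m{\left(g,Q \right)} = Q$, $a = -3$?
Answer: $-30$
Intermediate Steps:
$t = -42$ ($t = 2 \left(0 + 7\right) \left(-3\right) = 2 \cdot 7 \left(-3\right) = 2 \left(-21\right) = -42$)
$S = 5$ ($S = \left(-2\right) \left(-3\right) - 1 = 6 - 1 = 5$)
$\left(\left(S + 29\right) + t\right) + m{\left(-3 + 9,-22 \right)} = \left(\left(5 + 29\right) - 42\right) - 22 = \left(34 - 42\right) - 22 = -8 - 22 = -30$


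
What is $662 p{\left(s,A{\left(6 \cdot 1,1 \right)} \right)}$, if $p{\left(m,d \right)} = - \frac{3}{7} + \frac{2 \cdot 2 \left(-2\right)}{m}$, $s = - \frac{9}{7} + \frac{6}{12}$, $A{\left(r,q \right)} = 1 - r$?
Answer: $\frac{497162}{77} \approx 6456.6$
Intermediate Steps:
$s = - \frac{11}{14}$ ($s = \left(-9\right) \frac{1}{7} + 6 \cdot \frac{1}{12} = - \frac{9}{7} + \frac{1}{2} = - \frac{11}{14} \approx -0.78571$)
$p{\left(m,d \right)} = - \frac{3}{7} - \frac{8}{m}$ ($p{\left(m,d \right)} = \left(-3\right) \frac{1}{7} + \frac{4 \left(-2\right)}{m} = - \frac{3}{7} - \frac{8}{m}$)
$662 p{\left(s,A{\left(6 \cdot 1,1 \right)} \right)} = 662 \left(- \frac{3}{7} - \frac{8}{- \frac{11}{14}}\right) = 662 \left(- \frac{3}{7} - - \frac{112}{11}\right) = 662 \left(- \frac{3}{7} + \frac{112}{11}\right) = 662 \cdot \frac{751}{77} = \frac{497162}{77}$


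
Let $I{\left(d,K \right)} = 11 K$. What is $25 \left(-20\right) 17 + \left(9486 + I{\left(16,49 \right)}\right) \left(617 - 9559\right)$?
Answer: $-89652050$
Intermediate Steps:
$25 \left(-20\right) 17 + \left(9486 + I{\left(16,49 \right)}\right) \left(617 - 9559\right) = 25 \left(-20\right) 17 + \left(9486 + 11 \cdot 49\right) \left(617 - 9559\right) = \left(-500\right) 17 + \left(9486 + 539\right) \left(-8942\right) = -8500 + 10025 \left(-8942\right) = -8500 - 89643550 = -89652050$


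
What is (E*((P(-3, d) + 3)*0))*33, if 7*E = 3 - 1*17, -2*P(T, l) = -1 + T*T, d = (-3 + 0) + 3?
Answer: 0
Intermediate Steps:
d = 0 (d = -3 + 3 = 0)
P(T, l) = ½ - T²/2 (P(T, l) = -(-1 + T*T)/2 = -(-1 + T²)/2 = ½ - T²/2)
E = -2 (E = (3 - 1*17)/7 = (3 - 17)/7 = (⅐)*(-14) = -2)
(E*((P(-3, d) + 3)*0))*33 = -2*((½ - ½*(-3)²) + 3)*0*33 = -2*((½ - ½*9) + 3)*0*33 = -2*((½ - 9/2) + 3)*0*33 = -2*(-4 + 3)*0*33 = -(-2)*0*33 = -2*0*33 = 0*33 = 0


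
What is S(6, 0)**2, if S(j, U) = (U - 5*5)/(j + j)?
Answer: 625/144 ≈ 4.3403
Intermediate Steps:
S(j, U) = (-25 + U)/(2*j) (S(j, U) = (U - 25)/((2*j)) = (-25 + U)*(1/(2*j)) = (-25 + U)/(2*j))
S(6, 0)**2 = ((1/2)*(-25 + 0)/6)**2 = ((1/2)*(1/6)*(-25))**2 = (-25/12)**2 = 625/144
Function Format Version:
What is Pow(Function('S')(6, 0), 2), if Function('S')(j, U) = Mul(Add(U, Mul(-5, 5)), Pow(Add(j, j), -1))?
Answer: Rational(625, 144) ≈ 4.3403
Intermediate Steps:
Function('S')(j, U) = Mul(Rational(1, 2), Pow(j, -1), Add(-25, U)) (Function('S')(j, U) = Mul(Add(U, -25), Pow(Mul(2, j), -1)) = Mul(Add(-25, U), Mul(Rational(1, 2), Pow(j, -1))) = Mul(Rational(1, 2), Pow(j, -1), Add(-25, U)))
Pow(Function('S')(6, 0), 2) = Pow(Mul(Rational(1, 2), Pow(6, -1), Add(-25, 0)), 2) = Pow(Mul(Rational(1, 2), Rational(1, 6), -25), 2) = Pow(Rational(-25, 12), 2) = Rational(625, 144)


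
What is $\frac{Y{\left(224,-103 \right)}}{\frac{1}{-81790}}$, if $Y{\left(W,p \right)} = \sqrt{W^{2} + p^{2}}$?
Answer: $- 81790 \sqrt{60785} \approx -2.0165 \cdot 10^{7}$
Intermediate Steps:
$\frac{Y{\left(224,-103 \right)}}{\frac{1}{-81790}} = \frac{\sqrt{224^{2} + \left(-103\right)^{2}}}{\frac{1}{-81790}} = \frac{\sqrt{50176 + 10609}}{- \frac{1}{81790}} = \sqrt{60785} \left(-81790\right) = - 81790 \sqrt{60785}$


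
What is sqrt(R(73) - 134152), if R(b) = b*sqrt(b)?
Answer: sqrt(-134152 + 73*sqrt(73)) ≈ 365.42*I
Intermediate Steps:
R(b) = b**(3/2)
sqrt(R(73) - 134152) = sqrt(73**(3/2) - 134152) = sqrt(73*sqrt(73) - 134152) = sqrt(-134152 + 73*sqrt(73))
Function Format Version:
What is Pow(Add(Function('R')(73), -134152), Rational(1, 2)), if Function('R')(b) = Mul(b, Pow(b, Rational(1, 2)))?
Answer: Pow(Add(-134152, Mul(73, Pow(73, Rational(1, 2)))), Rational(1, 2)) ≈ Mul(365.42, I)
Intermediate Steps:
Function('R')(b) = Pow(b, Rational(3, 2))
Pow(Add(Function('R')(73), -134152), Rational(1, 2)) = Pow(Add(Pow(73, Rational(3, 2)), -134152), Rational(1, 2)) = Pow(Add(Mul(73, Pow(73, Rational(1, 2))), -134152), Rational(1, 2)) = Pow(Add(-134152, Mul(73, Pow(73, Rational(1, 2)))), Rational(1, 2))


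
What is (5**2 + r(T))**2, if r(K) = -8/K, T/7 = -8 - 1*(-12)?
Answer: 29929/49 ≈ 610.80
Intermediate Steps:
T = 28 (T = 7*(-8 - 1*(-12)) = 7*(-8 + 12) = 7*4 = 28)
(5**2 + r(T))**2 = (5**2 - 8/28)**2 = (25 - 8*1/28)**2 = (25 - 2/7)**2 = (173/7)**2 = 29929/49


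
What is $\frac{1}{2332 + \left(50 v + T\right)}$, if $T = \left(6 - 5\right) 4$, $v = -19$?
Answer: $\frac{1}{1386} \approx 0.0007215$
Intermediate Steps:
$T = 4$ ($T = 1 \cdot 4 = 4$)
$\frac{1}{2332 + \left(50 v + T\right)} = \frac{1}{2332 + \left(50 \left(-19\right) + 4\right)} = \frac{1}{2332 + \left(-950 + 4\right)} = \frac{1}{2332 - 946} = \frac{1}{1386}$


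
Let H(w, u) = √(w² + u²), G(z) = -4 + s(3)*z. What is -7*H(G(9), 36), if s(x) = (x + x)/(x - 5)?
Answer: -7*√2257 ≈ -332.56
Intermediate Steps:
s(x) = 2*x/(-5 + x) (s(x) = (2*x)/(-5 + x) = 2*x/(-5 + x))
G(z) = -4 - 3*z (G(z) = -4 + (2*3/(-5 + 3))*z = -4 + (2*3/(-2))*z = -4 + (2*3*(-½))*z = -4 - 3*z)
H(w, u) = √(u² + w²)
-7*H(G(9), 36) = -7*√(36² + (-4 - 3*9)²) = -7*√(1296 + (-4 - 27)²) = -7*√(1296 + (-31)²) = -7*√(1296 + 961) = -7*√2257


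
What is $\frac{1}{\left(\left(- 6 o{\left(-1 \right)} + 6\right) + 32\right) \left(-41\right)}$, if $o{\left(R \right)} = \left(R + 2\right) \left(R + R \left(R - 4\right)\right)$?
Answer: $- \frac{1}{574} \approx -0.0017422$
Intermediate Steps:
$o{\left(R \right)} = \left(2 + R\right) \left(R + R \left(-4 + R\right)\right)$
$\frac{1}{\left(\left(- 6 o{\left(-1 \right)} + 6\right) + 32\right) \left(-41\right)} = \frac{1}{\left(\left(- 6 \left(- (-6 + \left(-1\right)^{2} - -1)\right) + 6\right) + 32\right) \left(-41\right)} = \frac{1}{\left(\left(- 6 \left(- (-6 + 1 + 1)\right) + 6\right) + 32\right) \left(-41\right)} = \frac{1}{\left(\left(- 6 \left(\left(-1\right) \left(-4\right)\right) + 6\right) + 32\right) \left(-41\right)} = \frac{1}{\left(\left(\left(-6\right) 4 + 6\right) + 32\right) \left(-41\right)} = \frac{1}{\left(\left(-24 + 6\right) + 32\right) \left(-41\right)} = \frac{1}{\left(-18 + 32\right) \left(-41\right)} = \frac{1}{14 \left(-41\right)} = \frac{1}{-574} = - \frac{1}{574}$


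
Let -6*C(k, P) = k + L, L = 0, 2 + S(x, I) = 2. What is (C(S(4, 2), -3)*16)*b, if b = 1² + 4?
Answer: 0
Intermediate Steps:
S(x, I) = 0 (S(x, I) = -2 + 2 = 0)
C(k, P) = -k/6 (C(k, P) = -(k + 0)/6 = -k/6)
b = 5 (b = 1 + 4 = 5)
(C(S(4, 2), -3)*16)*b = (-⅙*0*16)*5 = (0*16)*5 = 0*5 = 0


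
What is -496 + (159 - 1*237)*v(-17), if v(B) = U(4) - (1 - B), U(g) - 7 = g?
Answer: 50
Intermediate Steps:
U(g) = 7 + g
v(B) = 10 + B (v(B) = (7 + 4) - (1 - B) = 11 + (-1 + B) = 10 + B)
-496 + (159 - 1*237)*v(-17) = -496 + (159 - 1*237)*(10 - 17) = -496 + (159 - 237)*(-7) = -496 - 78*(-7) = -496 + 546 = 50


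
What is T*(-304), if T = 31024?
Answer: -9431296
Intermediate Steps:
T*(-304) = 31024*(-304) = -9431296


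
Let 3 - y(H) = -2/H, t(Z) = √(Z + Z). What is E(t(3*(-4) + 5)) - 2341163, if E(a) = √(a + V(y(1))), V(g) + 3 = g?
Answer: -2341163 + √(2 + I*√14) ≈ -2.3412e+6 + 1.0589*I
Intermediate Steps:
t(Z) = √2*√Z (t(Z) = √(2*Z) = √2*√Z)
y(H) = 3 + 2/H (y(H) = 3 - (-2)/H = 3 + 2/H)
V(g) = -3 + g
E(a) = √(2 + a) (E(a) = √(a + (-3 + (3 + 2/1))) = √(a + (-3 + (3 + 2*1))) = √(a + (-3 + (3 + 2))) = √(a + (-3 + 5)) = √(a + 2) = √(2 + a))
E(t(3*(-4) + 5)) - 2341163 = √(2 + √2*√(3*(-4) + 5)) - 2341163 = √(2 + √2*√(-12 + 5)) - 2341163 = √(2 + √2*√(-7)) - 2341163 = √(2 + √2*(I*√7)) - 2341163 = √(2 + I*√14) - 2341163 = -2341163 + √(2 + I*√14)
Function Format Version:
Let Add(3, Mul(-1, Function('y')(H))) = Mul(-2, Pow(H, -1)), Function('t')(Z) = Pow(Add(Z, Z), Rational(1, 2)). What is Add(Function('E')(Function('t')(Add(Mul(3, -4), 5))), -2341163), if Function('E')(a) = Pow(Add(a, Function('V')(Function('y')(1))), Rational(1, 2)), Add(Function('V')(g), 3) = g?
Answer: Add(-2341163, Pow(Add(2, Mul(I, Pow(14, Rational(1, 2)))), Rational(1, 2))) ≈ Add(-2.3412e+6, Mul(1.0589, I))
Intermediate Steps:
Function('t')(Z) = Mul(Pow(2, Rational(1, 2)), Pow(Z, Rational(1, 2))) (Function('t')(Z) = Pow(Mul(2, Z), Rational(1, 2)) = Mul(Pow(2, Rational(1, 2)), Pow(Z, Rational(1, 2))))
Function('y')(H) = Add(3, Mul(2, Pow(H, -1))) (Function('y')(H) = Add(3, Mul(-1, Mul(-2, Pow(H, -1)))) = Add(3, Mul(2, Pow(H, -1))))
Function('V')(g) = Add(-3, g)
Function('E')(a) = Pow(Add(2, a), Rational(1, 2)) (Function('E')(a) = Pow(Add(a, Add(-3, Add(3, Mul(2, Pow(1, -1))))), Rational(1, 2)) = Pow(Add(a, Add(-3, Add(3, Mul(2, 1)))), Rational(1, 2)) = Pow(Add(a, Add(-3, Add(3, 2))), Rational(1, 2)) = Pow(Add(a, Add(-3, 5)), Rational(1, 2)) = Pow(Add(a, 2), Rational(1, 2)) = Pow(Add(2, a), Rational(1, 2)))
Add(Function('E')(Function('t')(Add(Mul(3, -4), 5))), -2341163) = Add(Pow(Add(2, Mul(Pow(2, Rational(1, 2)), Pow(Add(Mul(3, -4), 5), Rational(1, 2)))), Rational(1, 2)), -2341163) = Add(Pow(Add(2, Mul(Pow(2, Rational(1, 2)), Pow(Add(-12, 5), Rational(1, 2)))), Rational(1, 2)), -2341163) = Add(Pow(Add(2, Mul(Pow(2, Rational(1, 2)), Pow(-7, Rational(1, 2)))), Rational(1, 2)), -2341163) = Add(Pow(Add(2, Mul(Pow(2, Rational(1, 2)), Mul(I, Pow(7, Rational(1, 2))))), Rational(1, 2)), -2341163) = Add(Pow(Add(2, Mul(I, Pow(14, Rational(1, 2)))), Rational(1, 2)), -2341163) = Add(-2341163, Pow(Add(2, Mul(I, Pow(14, Rational(1, 2)))), Rational(1, 2)))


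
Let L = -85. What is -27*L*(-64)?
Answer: -146880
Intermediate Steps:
-27*L*(-64) = -27*(-85)*(-64) = 2295*(-64) = -146880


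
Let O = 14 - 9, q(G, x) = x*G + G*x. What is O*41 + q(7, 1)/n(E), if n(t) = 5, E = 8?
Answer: 1039/5 ≈ 207.80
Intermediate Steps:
q(G, x) = 2*G*x (q(G, x) = G*x + G*x = 2*G*x)
O = 5
O*41 + q(7, 1)/n(E) = 5*41 + (2*7*1)/5 = 205 + 14*(1/5) = 205 + 14/5 = 1039/5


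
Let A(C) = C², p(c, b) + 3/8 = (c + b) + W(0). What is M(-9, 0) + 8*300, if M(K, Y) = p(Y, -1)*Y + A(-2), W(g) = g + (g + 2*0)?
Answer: 2404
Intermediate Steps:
W(g) = 2*g (W(g) = g + (g + 0) = g + g = 2*g)
p(c, b) = -3/8 + b + c (p(c, b) = -3/8 + ((c + b) + 2*0) = -3/8 + ((b + c) + 0) = -3/8 + (b + c) = -3/8 + b + c)
M(K, Y) = 4 + Y*(-11/8 + Y) (M(K, Y) = (-3/8 - 1 + Y)*Y + (-2)² = (-11/8 + Y)*Y + 4 = Y*(-11/8 + Y) + 4 = 4 + Y*(-11/8 + Y))
M(-9, 0) + 8*300 = (4 + (⅛)*0*(-11 + 8*0)) + 8*300 = (4 + (⅛)*0*(-11 + 0)) + 2400 = (4 + (⅛)*0*(-11)) + 2400 = (4 + 0) + 2400 = 4 + 2400 = 2404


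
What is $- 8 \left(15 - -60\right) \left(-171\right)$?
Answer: $102600$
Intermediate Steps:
$- 8 \left(15 - -60\right) \left(-171\right) = - 8 \left(15 + 60\right) \left(-171\right) = \left(-8\right) 75 \left(-171\right) = \left(-600\right) \left(-171\right) = 102600$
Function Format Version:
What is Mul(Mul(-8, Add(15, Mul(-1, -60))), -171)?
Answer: 102600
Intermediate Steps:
Mul(Mul(-8, Add(15, Mul(-1, -60))), -171) = Mul(Mul(-8, Add(15, 60)), -171) = Mul(Mul(-8, 75), -171) = Mul(-600, -171) = 102600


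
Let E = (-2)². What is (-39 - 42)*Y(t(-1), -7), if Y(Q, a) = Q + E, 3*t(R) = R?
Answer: -297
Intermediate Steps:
t(R) = R/3
E = 4
Y(Q, a) = 4 + Q (Y(Q, a) = Q + 4 = 4 + Q)
(-39 - 42)*Y(t(-1), -7) = (-39 - 42)*(4 + (⅓)*(-1)) = -81*(4 - ⅓) = -81*11/3 = -297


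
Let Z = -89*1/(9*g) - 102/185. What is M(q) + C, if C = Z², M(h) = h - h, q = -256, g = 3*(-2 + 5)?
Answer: 611424529/224550225 ≈ 2.7229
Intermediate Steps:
g = 9 (g = 3*3 = 9)
Z = -24727/14985 (Z = -89/(9*9) - 102/185 = -89/81 - 102*1/185 = -89*1/81 - 102/185 = -89/81 - 102/185 = -24727/14985 ≈ -1.6501)
M(h) = 0
C = 611424529/224550225 (C = (-24727/14985)² = 611424529/224550225 ≈ 2.7229)
M(q) + C = 0 + 611424529/224550225 = 611424529/224550225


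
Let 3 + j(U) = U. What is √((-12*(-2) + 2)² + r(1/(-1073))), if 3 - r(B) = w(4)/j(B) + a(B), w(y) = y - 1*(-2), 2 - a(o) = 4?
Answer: 3*√196711410/1610 ≈ 26.134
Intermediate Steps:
a(o) = -2 (a(o) = 2 - 1*4 = 2 - 4 = -2)
w(y) = 2 + y (w(y) = y + 2 = 2 + y)
j(U) = -3 + U
r(B) = 5 - 6/(-3 + B) (r(B) = 3 - ((2 + 4)/(-3 + B) - 2) = 3 - (6/(-3 + B) - 2) = 3 - (-2 + 6/(-3 + B)) = 3 + (2 - 6/(-3 + B)) = 5 - 6/(-3 + B))
√((-12*(-2) + 2)² + r(1/(-1073))) = √((-12*(-2) + 2)² + (-21 + 5/(-1073))/(-3 + 1/(-1073))) = √((24 + 2)² + (-21 + 5*(-1/1073))/(-3 - 1/1073)) = √(26² + (-21 - 5/1073)/(-3220/1073)) = √(676 - 1073/3220*(-22538/1073)) = √(676 + 11269/1610) = √(1099629/1610) = 3*√196711410/1610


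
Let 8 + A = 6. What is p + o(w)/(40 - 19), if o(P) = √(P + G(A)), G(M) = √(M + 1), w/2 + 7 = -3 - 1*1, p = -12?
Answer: -12 + √(-22 + I)/21 ≈ -11.995 + 0.22341*I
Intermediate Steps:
A = -2 (A = -8 + 6 = -2)
w = -22 (w = -14 + 2*(-3 - 1*1) = -14 + 2*(-3 - 1) = -14 + 2*(-4) = -14 - 8 = -22)
G(M) = √(1 + M)
o(P) = √(I + P) (o(P) = √(P + √(1 - 2)) = √(P + √(-1)) = √(P + I) = √(I + P))
p + o(w)/(40 - 19) = -12 + √(I - 22)/(40 - 19) = -12 + √(-22 + I)/21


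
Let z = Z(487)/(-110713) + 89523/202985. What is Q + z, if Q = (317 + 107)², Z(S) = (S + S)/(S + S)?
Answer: 4040130036516594/22473078305 ≈ 1.7978e+5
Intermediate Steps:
Z(S) = 1 (Z(S) = (2*S)/((2*S)) = (2*S)*(1/(2*S)) = 1)
z = 9911156914/22473078305 (z = 1/(-110713) + 89523/202985 = 1*(-1/110713) + 89523*(1/202985) = -1/110713 + 89523/202985 = 9911156914/22473078305 ≈ 0.44102)
Q = 179776 (Q = 424² = 179776)
Q + z = 179776 + 9911156914/22473078305 = 4040130036516594/22473078305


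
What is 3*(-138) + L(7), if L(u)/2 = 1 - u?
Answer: -426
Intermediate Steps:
L(u) = 2 - 2*u (L(u) = 2*(1 - u) = 2 - 2*u)
3*(-138) + L(7) = 3*(-138) + (2 - 2*7) = -414 + (2 - 14) = -414 - 12 = -426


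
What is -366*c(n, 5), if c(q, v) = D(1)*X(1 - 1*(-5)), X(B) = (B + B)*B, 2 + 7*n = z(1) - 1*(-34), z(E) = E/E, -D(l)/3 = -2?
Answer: -158112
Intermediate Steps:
D(l) = 6 (D(l) = -3*(-2) = 6)
z(E) = 1
n = 33/7 (n = -2/7 + (1 - 1*(-34))/7 = -2/7 + (1 + 34)/7 = -2/7 + (⅐)*35 = -2/7 + 5 = 33/7 ≈ 4.7143)
X(B) = 2*B² (X(B) = (2*B)*B = 2*B²)
c(q, v) = 432 (c(q, v) = 6*(2*(1 - 1*(-5))²) = 6*(2*(1 + 5)²) = 6*(2*6²) = 6*(2*36) = 6*72 = 432)
-366*c(n, 5) = -366*432 = -158112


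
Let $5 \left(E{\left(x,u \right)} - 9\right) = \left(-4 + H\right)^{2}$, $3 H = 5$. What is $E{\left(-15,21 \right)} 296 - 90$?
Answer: $\frac{130334}{45} \approx 2896.3$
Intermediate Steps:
$H = \frac{5}{3}$ ($H = \frac{1}{3} \cdot 5 = \frac{5}{3} \approx 1.6667$)
$E{\left(x,u \right)} = \frac{454}{45}$ ($E{\left(x,u \right)} = 9 + \frac{\left(-4 + \frac{5}{3}\right)^{2}}{5} = 9 + \frac{\left(- \frac{7}{3}\right)^{2}}{5} = 9 + \frac{1}{5} \cdot \frac{49}{9} = 9 + \frac{49}{45} = \frac{454}{45}$)
$E{\left(-15,21 \right)} 296 - 90 = \frac{454}{45} \cdot 296 - 90 = \frac{134384}{45} - 90 = \frac{130334}{45}$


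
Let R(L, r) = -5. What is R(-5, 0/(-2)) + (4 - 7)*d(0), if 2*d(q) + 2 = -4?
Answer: 4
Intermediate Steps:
d(q) = -3 (d(q) = -1 + (½)*(-4) = -1 - 2 = -3)
R(-5, 0/(-2)) + (4 - 7)*d(0) = -5 + (4 - 7)*(-3) = -5 - 3*(-3) = -5 + 9 = 4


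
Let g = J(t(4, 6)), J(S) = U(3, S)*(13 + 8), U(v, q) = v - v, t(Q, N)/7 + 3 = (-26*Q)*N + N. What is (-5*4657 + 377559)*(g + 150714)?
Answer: 53394051636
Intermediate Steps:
t(Q, N) = -21 + 7*N - 182*N*Q (t(Q, N) = -21 + 7*((-26*Q)*N + N) = -21 + 7*(-26*N*Q + N) = -21 + 7*(N - 26*N*Q) = -21 + (7*N - 182*N*Q) = -21 + 7*N - 182*N*Q)
U(v, q) = 0
J(S) = 0 (J(S) = 0*(13 + 8) = 0*21 = 0)
g = 0
(-5*4657 + 377559)*(g + 150714) = (-5*4657 + 377559)*(0 + 150714) = (-23285 + 377559)*150714 = 354274*150714 = 53394051636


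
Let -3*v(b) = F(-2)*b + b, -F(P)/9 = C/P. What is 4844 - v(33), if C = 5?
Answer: 10205/2 ≈ 5102.5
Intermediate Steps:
F(P) = -45/P
v(b) = -47*b/6 (v(b) = -((-45/(-2))*b + b)/3 = -((-45*(-½))*b + b)/3 = -(45*b/2 + b)/3 = -47*b/6)
4844 - v(33) = 4844 - (-47)*33/6 = 4844 - 1*(-517/2) = 4844 + 517/2 = 10205/2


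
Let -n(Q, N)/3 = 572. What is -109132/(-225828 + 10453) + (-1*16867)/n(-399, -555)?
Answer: 3820000637/369583500 ≈ 10.336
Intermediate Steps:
n(Q, N) = -1716 (n(Q, N) = -3*572 = -1716)
-109132/(-225828 + 10453) + (-1*16867)/n(-399, -555) = -109132/(-225828 + 10453) - 1*16867/(-1716) = -109132/(-215375) - 16867*(-1/1716) = -109132*(-1/215375) + 16867/1716 = 109132/215375 + 16867/1716 = 3820000637/369583500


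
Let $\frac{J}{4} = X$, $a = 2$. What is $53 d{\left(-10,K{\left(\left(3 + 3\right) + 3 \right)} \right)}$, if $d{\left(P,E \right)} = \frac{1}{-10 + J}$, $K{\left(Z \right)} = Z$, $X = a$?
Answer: $- \frac{53}{2} \approx -26.5$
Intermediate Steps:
$X = 2$
$J = 8$ ($J = 4 \cdot 2 = 8$)
$d{\left(P,E \right)} = - \frac{1}{2}$ ($d{\left(P,E \right)} = \frac{1}{-10 + 8} = \frac{1}{-2} = - \frac{1}{2}$)
$53 d{\left(-10,K{\left(\left(3 + 3\right) + 3 \right)} \right)} = 53 \left(- \frac{1}{2}\right) = - \frac{53}{2}$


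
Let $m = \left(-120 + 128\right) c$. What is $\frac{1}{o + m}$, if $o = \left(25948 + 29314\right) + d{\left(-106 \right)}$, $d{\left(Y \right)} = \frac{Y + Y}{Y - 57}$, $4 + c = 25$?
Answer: $\frac{163}{9035302} \approx 1.804 \cdot 10^{-5}$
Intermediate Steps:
$c = 21$ ($c = -4 + 25 = 21$)
$d{\left(Y \right)} = \frac{2 Y}{-57 + Y}$
$m = 168$ ($m = \left(-120 + 128\right) 21 = 8 \cdot 21 = 168$)
$o = \frac{9007918}{163}$ ($o = \left(25948 + 29314\right) + 2 \left(-106\right) \frac{1}{-57 - 106} = 55262 + 2 \left(-106\right) \frac{1}{-163} = 55262 + 2 \left(-106\right) \left(- \frac{1}{163}\right) = 55262 + \frac{212}{163} = \frac{9007918}{163} \approx 55263.0$)
$\frac{1}{o + m} = \frac{1}{\frac{9007918}{163} + 168} = \frac{1}{\frac{9035302}{163}} = \frac{163}{9035302}$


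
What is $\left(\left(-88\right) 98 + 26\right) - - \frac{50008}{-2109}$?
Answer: $- \frac{957010}{111} \approx -8621.7$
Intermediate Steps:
$\left(\left(-88\right) 98 + 26\right) - - \frac{50008}{-2109} = \left(-8624 + 26\right) - \left(-50008\right) \left(- \frac{1}{2109}\right) = -8598 - \frac{2632}{111} = - \frac{957010}{111}$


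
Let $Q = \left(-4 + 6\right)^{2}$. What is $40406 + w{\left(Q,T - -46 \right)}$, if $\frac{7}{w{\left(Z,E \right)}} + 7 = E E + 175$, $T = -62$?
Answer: $\frac{17132151}{424} \approx 40406.0$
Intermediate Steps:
$Q = 4$ ($Q = 2^{2} = 4$)
$w{\left(Z,E \right)} = \frac{7}{168 + E^{2}}$ ($w{\left(Z,E \right)} = \frac{7}{-7 + \left(E E + 175\right)} = \frac{7}{-7 + \left(E^{2} + 175\right)} = \frac{7}{-7 + \left(175 + E^{2}\right)} = \frac{7}{168 + E^{2}}$)
$40406 + w{\left(Q,T - -46 \right)} = 40406 + \frac{7}{168 + \left(-62 - -46\right)^{2}} = 40406 + \frac{7}{168 + \left(-62 + 46\right)^{2}} = 40406 + \frac{7}{168 + \left(-16\right)^{2}} = 40406 + \frac{7}{168 + 256} = 40406 + \frac{7}{424} = \frac{17132151}{424}$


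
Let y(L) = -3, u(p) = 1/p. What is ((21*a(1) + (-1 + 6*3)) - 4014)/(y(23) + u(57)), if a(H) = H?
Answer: 113316/85 ≈ 1333.1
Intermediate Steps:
((21*a(1) + (-1 + 6*3)) - 4014)/(y(23) + u(57)) = ((21*1 + (-1 + 6*3)) - 4014)/(-3 + 1/57) = ((21 + (-1 + 18)) - 4014)/(-3 + 1/57) = ((21 + 17) - 4014)/(-170/57) = (38 - 4014)*(-57/170) = -3976*(-57/170) = 113316/85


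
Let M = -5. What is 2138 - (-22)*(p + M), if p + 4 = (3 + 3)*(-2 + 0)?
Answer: 1676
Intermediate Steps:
p = -16 (p = -4 + (3 + 3)*(-2 + 0) = -4 + 6*(-2) = -4 - 12 = -16)
2138 - (-22)*(p + M) = 2138 - (-22)*(-16 - 5) = 2138 - (-22)*(-21) = 2138 - 1*462 = 2138 - 462 = 1676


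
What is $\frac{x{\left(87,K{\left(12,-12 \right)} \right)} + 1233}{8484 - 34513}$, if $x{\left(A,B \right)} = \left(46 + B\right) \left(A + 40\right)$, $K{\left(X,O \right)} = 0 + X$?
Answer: $- \frac{8599}{26029} \approx -0.33036$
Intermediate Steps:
$K{\left(X,O \right)} = X$
$x{\left(A,B \right)} = \left(40 + A\right) \left(46 + B\right)$ ($x{\left(A,B \right)} = \left(46 + B\right) \left(40 + A\right) = \left(40 + A\right) \left(46 + B\right)$)
$\frac{x{\left(87,K{\left(12,-12 \right)} \right)} + 1233}{8484 - 34513} = \frac{\left(1840 + 40 \cdot 12 + 46 \cdot 87 + 87 \cdot 12\right) + 1233}{8484 - 34513} = \frac{\left(1840 + 480 + 4002 + 1044\right) + 1233}{-26029} = \left(7366 + 1233\right) \left(- \frac{1}{26029}\right) = 8599 \left(- \frac{1}{26029}\right) = - \frac{8599}{26029}$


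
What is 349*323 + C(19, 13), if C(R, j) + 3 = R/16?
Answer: 1803603/16 ≈ 1.1273e+5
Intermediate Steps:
C(R, j) = -3 + R/16
349*323 + C(19, 13) = 349*323 + (-3 + (1/16)*19) = 112727 + (-3 + 19/16) = 112727 - 29/16 = 1803603/16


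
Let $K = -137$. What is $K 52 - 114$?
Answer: $-7238$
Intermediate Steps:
$K 52 - 114 = \left(-137\right) 52 - 114 = -7124 - 114 = -7238$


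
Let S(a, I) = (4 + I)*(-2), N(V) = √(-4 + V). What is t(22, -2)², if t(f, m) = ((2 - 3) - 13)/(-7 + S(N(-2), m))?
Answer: 196/121 ≈ 1.6198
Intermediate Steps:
S(a, I) = -8 - 2*I
t(f, m) = -14/(-15 - 2*m) (t(f, m) = ((2 - 3) - 13)/(-7 + (-8 - 2*m)) = (-1 - 13)/(-15 - 2*m) = -14/(-15 - 2*m))
t(22, -2)² = (14/(15 + 2*(-2)))² = (14/(15 - 4))² = (14/11)² = 196/121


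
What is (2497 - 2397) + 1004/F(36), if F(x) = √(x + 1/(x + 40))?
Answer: 100 + 2008*√52003/2737 ≈ 267.30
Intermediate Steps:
F(x) = √(x + 1/(40 + x))
(2497 - 2397) + 1004/F(36) = (2497 - 2397) + 1004/(√((1 + 36*(40 + 36))/(40 + 36))) = 100 + 1004/(√((1 + 36*76)/76)) = 100 + 1004/(√((1 + 2736)/76)) = 100 + 1004/(√((1/76)*2737)) = 100 + 1004/(√(2737/76)) = 100 + 1004/((√52003/38)) = 100 + 1004*(2*√52003/2737) = 100 + 2008*√52003/2737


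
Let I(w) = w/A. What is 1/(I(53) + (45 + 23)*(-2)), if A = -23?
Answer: -23/3181 ≈ -0.0072304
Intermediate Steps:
I(w) = -w/23 (I(w) = w/(-23) = w*(-1/23) = -w/23)
1/(I(53) + (45 + 23)*(-2)) = 1/(-1/23*53 + (45 + 23)*(-2)) = 1/(-53/23 + 68*(-2)) = 1/(-53/23 - 136) = 1/(-3181/23) = -23/3181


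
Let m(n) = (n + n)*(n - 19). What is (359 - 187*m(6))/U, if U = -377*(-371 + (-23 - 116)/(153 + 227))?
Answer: 11221780/53201863 ≈ 0.21093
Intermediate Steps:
m(n) = 2*n*(-19 + n) (m(n) = (2*n)*(-19 + n) = 2*n*(-19 + n))
U = 53201863/380 (U = -377*(-371 - 139/380) = -377*(-141119/380) = 53201863/380 ≈ 1.4001e+5)
(359 - 187*m(6))/U = (359 - 374*6*(-19 + 6))/(53201863/380) = (359 - 374*6*(-13))*(380/53201863) = (359 - 187*(-156))*(380/53201863) = (359 + 29172)*(380/53201863) = 29531*(380/53201863) = 11221780/53201863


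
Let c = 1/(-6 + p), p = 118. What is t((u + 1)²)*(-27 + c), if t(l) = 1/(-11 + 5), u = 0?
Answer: 3023/672 ≈ 4.4985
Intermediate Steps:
c = 1/112 (c = 1/(-6 + 118) = 1/112 ≈ 0.0089286)
t(l) = -⅙ (t(l) = 1/(-6) = -⅙)
t((u + 1)²)*(-27 + c) = -(-27 + 1/112)/6 = -⅙*(-3023/112) = 3023/672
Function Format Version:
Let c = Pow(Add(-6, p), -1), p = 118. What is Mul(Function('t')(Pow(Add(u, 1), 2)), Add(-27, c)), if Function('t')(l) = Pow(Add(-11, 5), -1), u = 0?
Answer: Rational(3023, 672) ≈ 4.4985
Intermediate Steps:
c = Rational(1, 112) (c = Pow(Add(-6, 118), -1) = Pow(112, -1) = Rational(1, 112) ≈ 0.0089286)
Function('t')(l) = Rational(-1, 6) (Function('t')(l) = Pow(-6, -1) = Rational(-1, 6))
Mul(Function('t')(Pow(Add(u, 1), 2)), Add(-27, c)) = Mul(Rational(-1, 6), Add(-27, Rational(1, 112))) = Mul(Rational(-1, 6), Rational(-3023, 112)) = Rational(3023, 672)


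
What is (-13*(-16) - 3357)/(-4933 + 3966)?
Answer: 3149/967 ≈ 3.2565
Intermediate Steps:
(-13*(-16) - 3357)/(-4933 + 3966) = (208 - 3357)/(-967) = -3149*(-1/967) = 3149/967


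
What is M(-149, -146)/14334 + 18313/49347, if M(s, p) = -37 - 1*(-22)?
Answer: 87252779/235779966 ≈ 0.37006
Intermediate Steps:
M(s, p) = -15 (M(s, p) = -37 + 22 = -15)
M(-149, -146)/14334 + 18313/49347 = -15/14334 + 18313/49347 = -15*1/14334 + 18313*(1/49347) = -5/4778 + 18313/49347 = 87252779/235779966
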